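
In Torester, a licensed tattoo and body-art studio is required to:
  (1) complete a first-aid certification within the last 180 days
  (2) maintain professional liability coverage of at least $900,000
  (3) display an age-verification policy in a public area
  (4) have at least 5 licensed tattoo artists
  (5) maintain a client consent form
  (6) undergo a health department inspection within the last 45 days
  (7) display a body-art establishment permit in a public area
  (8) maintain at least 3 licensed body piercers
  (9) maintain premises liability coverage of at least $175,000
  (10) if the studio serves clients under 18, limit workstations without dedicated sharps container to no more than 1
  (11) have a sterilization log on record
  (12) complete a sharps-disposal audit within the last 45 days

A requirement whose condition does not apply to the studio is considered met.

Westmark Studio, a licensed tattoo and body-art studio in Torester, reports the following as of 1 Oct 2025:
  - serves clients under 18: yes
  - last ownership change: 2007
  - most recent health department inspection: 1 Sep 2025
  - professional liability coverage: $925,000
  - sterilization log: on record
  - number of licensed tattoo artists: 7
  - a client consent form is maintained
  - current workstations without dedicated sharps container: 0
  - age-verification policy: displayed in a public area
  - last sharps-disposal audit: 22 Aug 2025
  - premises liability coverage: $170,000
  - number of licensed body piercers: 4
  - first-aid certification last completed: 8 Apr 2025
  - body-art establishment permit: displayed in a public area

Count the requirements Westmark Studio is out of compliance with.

1. first-aid certification 176 days ago vs limit 180 → met
2. professional liability coverage $925,000 ≥ $900,000 → met
3. age-verification policy present → met
4. licensed tattoo artists 7 ≥ 5 → met
5. client consent form present → met
6. health department inspection 30 days ago vs limit 45 → met
7. body-art establishment permit present → met
8. licensed body piercers 4 ≥ 3 → met
9. premises liability coverage $170,000 < $175,000 → not met
10. condition 'serves clients under 18' holds; workstations without dedicated sharps container 0 ≤ 1 → met
11. sterilization log present → met
12. sharps-disposal audit 40 days ago vs limit 45 → met
Not met: 1 of 12

1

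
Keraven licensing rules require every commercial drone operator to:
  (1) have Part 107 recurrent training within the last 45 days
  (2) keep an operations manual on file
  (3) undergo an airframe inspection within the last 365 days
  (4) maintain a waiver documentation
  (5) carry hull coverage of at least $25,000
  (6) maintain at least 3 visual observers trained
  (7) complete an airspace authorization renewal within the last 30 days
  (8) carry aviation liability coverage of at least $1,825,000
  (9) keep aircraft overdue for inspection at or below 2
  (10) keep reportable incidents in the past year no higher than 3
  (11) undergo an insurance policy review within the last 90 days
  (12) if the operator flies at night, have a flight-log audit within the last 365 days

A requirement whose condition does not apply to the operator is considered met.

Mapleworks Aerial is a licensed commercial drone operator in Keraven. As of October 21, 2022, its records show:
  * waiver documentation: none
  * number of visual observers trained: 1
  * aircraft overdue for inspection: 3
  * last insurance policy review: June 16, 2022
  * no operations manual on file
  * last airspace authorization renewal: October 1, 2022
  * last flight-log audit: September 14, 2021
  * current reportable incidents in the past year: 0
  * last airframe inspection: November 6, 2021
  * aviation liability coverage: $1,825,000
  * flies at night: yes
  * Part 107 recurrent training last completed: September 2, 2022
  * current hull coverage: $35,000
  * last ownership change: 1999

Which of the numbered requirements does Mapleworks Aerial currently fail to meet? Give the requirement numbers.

1, 2, 4, 6, 9, 11, 12

1. Part 107 recurrent training 49 days ago vs limit 45 → not met
2. operations manual absent → not met
3. airframe inspection 349 days ago vs limit 365 → met
4. waiver documentation absent → not met
5. hull coverage $35,000 ≥ $25,000 → met
6. visual observers trained 1 < 3 → not met
7. airspace authorization renewal 20 days ago vs limit 30 → met
8. aviation liability coverage $1,825,000 ≥ $1,825,000 → met
9. aircraft overdue for inspection 3 > 2 → not met
10. reportable incidents in the past year 0 ≤ 3 → met
11. insurance policy review 127 days ago vs limit 90 → not met
12. condition 'flies at night' holds; flight-log audit 402 days ago vs limit 365 → not met
Not met: 1, 2, 4, 6, 9, 11, 12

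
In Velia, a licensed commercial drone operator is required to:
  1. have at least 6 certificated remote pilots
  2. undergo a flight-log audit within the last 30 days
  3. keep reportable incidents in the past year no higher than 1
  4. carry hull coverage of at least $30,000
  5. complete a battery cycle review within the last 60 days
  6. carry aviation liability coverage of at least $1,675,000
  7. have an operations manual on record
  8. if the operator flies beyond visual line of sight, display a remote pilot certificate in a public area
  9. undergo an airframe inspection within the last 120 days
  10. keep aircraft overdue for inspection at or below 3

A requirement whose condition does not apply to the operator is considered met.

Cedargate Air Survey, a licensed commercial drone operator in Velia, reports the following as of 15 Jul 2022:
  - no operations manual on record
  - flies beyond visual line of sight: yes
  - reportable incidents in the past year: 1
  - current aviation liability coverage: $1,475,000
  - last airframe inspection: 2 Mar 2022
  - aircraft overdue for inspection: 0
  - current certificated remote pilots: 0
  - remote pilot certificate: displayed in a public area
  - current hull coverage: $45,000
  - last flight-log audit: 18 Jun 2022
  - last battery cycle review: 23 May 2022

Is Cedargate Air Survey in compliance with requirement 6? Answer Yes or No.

No

6. aviation liability coverage $1,475,000 < $1,675,000 → not met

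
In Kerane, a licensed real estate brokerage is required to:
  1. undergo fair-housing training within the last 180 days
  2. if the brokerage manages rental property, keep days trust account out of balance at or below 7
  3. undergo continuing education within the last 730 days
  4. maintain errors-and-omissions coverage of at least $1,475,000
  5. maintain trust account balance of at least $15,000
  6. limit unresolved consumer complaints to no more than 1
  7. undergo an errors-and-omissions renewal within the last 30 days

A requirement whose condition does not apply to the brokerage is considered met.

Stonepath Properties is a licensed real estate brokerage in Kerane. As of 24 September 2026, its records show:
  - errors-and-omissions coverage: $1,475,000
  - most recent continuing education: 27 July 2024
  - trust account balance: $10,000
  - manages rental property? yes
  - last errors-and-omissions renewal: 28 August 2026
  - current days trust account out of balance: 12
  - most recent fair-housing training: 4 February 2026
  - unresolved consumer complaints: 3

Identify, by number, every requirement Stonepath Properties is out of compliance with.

1. fair-housing training 232 days ago vs limit 180 → not met
2. condition 'manages rental property' holds; days trust account out of balance 12 > 7 → not met
3. continuing education 789 days ago vs limit 730 → not met
4. errors-and-omissions coverage $1,475,000 ≥ $1,475,000 → met
5. trust account balance $10,000 < $15,000 → not met
6. unresolved consumer complaints 3 > 1 → not met
7. errors-and-omissions renewal 27 days ago vs limit 30 → met
Not met: 1, 2, 3, 5, 6

1, 2, 3, 5, 6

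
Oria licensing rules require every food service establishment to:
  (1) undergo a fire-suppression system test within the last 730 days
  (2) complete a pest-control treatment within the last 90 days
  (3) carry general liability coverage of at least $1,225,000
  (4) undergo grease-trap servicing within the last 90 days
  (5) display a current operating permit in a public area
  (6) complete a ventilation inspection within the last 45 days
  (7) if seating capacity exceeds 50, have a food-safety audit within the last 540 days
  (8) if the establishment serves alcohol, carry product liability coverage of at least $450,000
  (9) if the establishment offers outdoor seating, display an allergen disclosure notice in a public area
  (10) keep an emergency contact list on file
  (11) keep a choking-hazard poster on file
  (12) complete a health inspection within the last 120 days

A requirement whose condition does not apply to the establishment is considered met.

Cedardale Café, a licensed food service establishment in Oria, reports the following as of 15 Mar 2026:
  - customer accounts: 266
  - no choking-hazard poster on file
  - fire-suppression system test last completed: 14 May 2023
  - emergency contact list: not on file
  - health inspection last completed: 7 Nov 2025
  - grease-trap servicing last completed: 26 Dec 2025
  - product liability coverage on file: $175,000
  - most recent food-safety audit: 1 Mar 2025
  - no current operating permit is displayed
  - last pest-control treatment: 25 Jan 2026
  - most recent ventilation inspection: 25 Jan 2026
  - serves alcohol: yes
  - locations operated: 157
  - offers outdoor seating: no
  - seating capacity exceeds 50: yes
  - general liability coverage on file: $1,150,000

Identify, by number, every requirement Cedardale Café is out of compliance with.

1. fire-suppression system test 1036 days ago vs limit 730 → not met
2. pest-control treatment 49 days ago vs limit 90 → met
3. general liability coverage $1,150,000 < $1,225,000 → not met
4. grease-trap servicing 79 days ago vs limit 90 → met
5. current operating permit absent → not met
6. ventilation inspection 49 days ago vs limit 45 → not met
7. condition 'seating capacity exceeds 50' holds; food-safety audit 379 days ago vs limit 540 → met
8. condition 'serves alcohol' holds; product liability coverage $175,000 < $450,000 → not met
9. condition 'offers outdoor seating' does not hold → requirement n/a → met
10. emergency contact list absent → not met
11. choking-hazard poster absent → not met
12. health inspection 128 days ago vs limit 120 → not met
Not met: 1, 3, 5, 6, 8, 10, 11, 12

1, 3, 5, 6, 8, 10, 11, 12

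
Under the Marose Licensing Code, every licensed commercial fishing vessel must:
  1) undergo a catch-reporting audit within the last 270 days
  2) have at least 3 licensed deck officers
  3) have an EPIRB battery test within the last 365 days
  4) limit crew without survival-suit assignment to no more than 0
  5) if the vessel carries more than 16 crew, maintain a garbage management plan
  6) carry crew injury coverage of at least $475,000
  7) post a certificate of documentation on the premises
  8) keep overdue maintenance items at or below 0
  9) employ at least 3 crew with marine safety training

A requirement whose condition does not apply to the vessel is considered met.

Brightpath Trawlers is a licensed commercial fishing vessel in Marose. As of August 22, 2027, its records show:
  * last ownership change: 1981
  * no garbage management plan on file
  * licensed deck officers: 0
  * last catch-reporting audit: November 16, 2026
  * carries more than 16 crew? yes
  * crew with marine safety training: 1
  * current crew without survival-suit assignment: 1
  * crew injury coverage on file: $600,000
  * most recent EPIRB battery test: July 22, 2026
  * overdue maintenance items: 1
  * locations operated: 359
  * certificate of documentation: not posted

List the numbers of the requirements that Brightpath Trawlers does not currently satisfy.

1, 2, 3, 4, 5, 7, 8, 9

1. catch-reporting audit 279 days ago vs limit 270 → not met
2. licensed deck officers 0 < 3 → not met
3. EPIRB battery test 396 days ago vs limit 365 → not met
4. crew without survival-suit assignment 1 > 0 → not met
5. condition 'carries more than 16 crew' holds; garbage management plan absent → not met
6. crew injury coverage $600,000 ≥ $475,000 → met
7. certificate of documentation absent → not met
8. overdue maintenance items 1 > 0 → not met
9. crew with marine safety training 1 < 3 → not met
Not met: 1, 2, 3, 4, 5, 7, 8, 9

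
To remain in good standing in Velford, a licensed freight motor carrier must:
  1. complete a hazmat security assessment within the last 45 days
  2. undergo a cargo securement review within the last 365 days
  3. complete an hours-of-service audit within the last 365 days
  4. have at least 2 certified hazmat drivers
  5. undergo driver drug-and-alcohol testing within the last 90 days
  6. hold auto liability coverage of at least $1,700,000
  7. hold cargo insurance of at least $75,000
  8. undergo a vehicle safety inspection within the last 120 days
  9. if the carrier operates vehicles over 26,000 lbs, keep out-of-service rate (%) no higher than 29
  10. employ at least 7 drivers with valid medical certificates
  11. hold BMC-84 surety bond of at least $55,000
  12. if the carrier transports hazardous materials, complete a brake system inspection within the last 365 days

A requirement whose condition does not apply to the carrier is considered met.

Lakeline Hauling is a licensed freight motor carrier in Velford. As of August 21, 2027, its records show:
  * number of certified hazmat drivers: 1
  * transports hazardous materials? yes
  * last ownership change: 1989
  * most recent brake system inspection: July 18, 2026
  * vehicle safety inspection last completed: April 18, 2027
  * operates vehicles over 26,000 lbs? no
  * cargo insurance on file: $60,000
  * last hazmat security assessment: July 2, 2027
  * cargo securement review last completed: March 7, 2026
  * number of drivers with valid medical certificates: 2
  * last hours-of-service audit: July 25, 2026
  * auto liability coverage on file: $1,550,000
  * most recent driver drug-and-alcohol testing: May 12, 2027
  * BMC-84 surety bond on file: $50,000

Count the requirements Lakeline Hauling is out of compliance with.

1. hazmat security assessment 50 days ago vs limit 45 → not met
2. cargo securement review 532 days ago vs limit 365 → not met
3. hours-of-service audit 392 days ago vs limit 365 → not met
4. certified hazmat drivers 1 < 2 → not met
5. driver drug-and-alcohol testing 101 days ago vs limit 90 → not met
6. auto liability coverage $1,550,000 < $1,700,000 → not met
7. cargo insurance $60,000 < $75,000 → not met
8. vehicle safety inspection 125 days ago vs limit 120 → not met
9. condition 'operates vehicles over 26,000 lbs' does not hold → requirement n/a → met
10. drivers with valid medical certificates 2 < 7 → not met
11. BMC-84 surety bond $50,000 < $55,000 → not met
12. condition 'transports hazardous materials' holds; brake system inspection 399 days ago vs limit 365 → not met
Not met: 11 of 12

11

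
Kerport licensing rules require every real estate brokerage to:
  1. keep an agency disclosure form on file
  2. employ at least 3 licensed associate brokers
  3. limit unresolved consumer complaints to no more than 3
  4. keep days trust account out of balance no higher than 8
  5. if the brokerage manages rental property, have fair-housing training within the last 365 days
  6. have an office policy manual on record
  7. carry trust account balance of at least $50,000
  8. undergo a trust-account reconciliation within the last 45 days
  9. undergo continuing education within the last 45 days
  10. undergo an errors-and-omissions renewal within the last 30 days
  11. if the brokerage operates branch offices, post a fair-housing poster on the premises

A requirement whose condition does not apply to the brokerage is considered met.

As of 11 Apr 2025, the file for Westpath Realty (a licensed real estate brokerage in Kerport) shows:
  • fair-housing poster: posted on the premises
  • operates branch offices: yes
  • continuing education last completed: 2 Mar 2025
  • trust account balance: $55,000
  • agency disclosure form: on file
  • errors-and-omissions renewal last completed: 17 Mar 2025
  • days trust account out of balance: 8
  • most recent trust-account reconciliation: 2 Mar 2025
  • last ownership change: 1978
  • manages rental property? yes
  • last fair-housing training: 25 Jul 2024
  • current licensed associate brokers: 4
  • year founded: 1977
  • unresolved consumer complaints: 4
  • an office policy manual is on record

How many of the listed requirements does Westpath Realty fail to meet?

1

1. agency disclosure form present → met
2. licensed associate brokers 4 ≥ 3 → met
3. unresolved consumer complaints 4 > 3 → not met
4. days trust account out of balance 8 ≤ 8 → met
5. condition 'manages rental property' holds; fair-housing training 260 days ago vs limit 365 → met
6. office policy manual present → met
7. trust account balance $55,000 ≥ $50,000 → met
8. trust-account reconciliation 40 days ago vs limit 45 → met
9. continuing education 40 days ago vs limit 45 → met
10. errors-and-omissions renewal 25 days ago vs limit 30 → met
11. condition 'operates branch offices' holds; fair-housing poster present → met
Not met: 1 of 11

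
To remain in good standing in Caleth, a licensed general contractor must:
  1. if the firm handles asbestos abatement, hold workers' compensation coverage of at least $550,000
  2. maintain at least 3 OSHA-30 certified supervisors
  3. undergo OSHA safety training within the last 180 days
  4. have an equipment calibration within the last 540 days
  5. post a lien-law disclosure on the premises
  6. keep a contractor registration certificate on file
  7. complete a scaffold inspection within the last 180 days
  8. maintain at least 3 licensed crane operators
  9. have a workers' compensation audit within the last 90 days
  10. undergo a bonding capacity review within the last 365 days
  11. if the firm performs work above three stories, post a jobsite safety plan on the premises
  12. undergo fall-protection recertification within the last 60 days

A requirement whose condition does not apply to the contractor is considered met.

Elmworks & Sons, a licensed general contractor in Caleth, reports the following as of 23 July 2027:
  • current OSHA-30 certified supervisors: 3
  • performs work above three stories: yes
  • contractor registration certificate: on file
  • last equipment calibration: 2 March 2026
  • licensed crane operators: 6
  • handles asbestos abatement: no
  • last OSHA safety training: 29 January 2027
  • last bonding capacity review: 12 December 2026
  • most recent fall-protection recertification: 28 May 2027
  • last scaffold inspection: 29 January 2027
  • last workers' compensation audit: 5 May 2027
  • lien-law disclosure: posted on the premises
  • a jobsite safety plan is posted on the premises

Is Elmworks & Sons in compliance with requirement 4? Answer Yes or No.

Yes

4. equipment calibration 508 days ago vs limit 540 → met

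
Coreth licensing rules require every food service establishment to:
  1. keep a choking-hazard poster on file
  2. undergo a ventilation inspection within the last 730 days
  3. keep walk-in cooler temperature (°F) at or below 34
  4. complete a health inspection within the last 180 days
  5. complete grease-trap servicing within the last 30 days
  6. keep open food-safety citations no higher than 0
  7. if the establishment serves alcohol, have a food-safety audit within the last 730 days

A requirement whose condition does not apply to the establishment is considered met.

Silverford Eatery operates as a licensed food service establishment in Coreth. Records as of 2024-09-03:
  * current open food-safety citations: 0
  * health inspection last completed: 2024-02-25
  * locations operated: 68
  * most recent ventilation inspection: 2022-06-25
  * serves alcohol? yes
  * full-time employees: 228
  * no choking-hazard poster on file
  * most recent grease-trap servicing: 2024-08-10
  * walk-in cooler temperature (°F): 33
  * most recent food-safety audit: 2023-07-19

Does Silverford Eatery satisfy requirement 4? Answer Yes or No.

4. health inspection 191 days ago vs limit 180 → not met

No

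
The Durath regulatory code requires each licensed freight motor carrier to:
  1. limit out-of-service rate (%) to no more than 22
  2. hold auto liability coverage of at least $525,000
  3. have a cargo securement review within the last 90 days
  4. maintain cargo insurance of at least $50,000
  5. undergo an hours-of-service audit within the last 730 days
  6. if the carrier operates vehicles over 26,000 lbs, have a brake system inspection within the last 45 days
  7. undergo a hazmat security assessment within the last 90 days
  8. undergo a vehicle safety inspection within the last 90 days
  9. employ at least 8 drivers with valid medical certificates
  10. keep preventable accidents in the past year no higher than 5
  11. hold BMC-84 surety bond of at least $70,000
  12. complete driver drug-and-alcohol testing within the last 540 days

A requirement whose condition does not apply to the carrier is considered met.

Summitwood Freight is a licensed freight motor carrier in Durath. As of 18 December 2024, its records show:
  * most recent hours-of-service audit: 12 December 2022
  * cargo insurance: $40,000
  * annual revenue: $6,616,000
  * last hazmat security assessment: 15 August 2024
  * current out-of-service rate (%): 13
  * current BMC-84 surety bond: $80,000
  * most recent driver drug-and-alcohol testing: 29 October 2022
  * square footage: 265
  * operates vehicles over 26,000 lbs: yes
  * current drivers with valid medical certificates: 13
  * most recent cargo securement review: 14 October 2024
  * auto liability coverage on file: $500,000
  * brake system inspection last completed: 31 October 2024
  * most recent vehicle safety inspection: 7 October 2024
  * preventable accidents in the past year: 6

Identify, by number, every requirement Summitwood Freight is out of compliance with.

2, 4, 5, 6, 7, 10, 12

1. out-of-service rate (%) 13 ≤ 22 → met
2. auto liability coverage $500,000 < $525,000 → not met
3. cargo securement review 65 days ago vs limit 90 → met
4. cargo insurance $40,000 < $50,000 → not met
5. hours-of-service audit 737 days ago vs limit 730 → not met
6. condition 'operates vehicles over 26,000 lbs' holds; brake system inspection 48 days ago vs limit 45 → not met
7. hazmat security assessment 125 days ago vs limit 90 → not met
8. vehicle safety inspection 72 days ago vs limit 90 → met
9. drivers with valid medical certificates 13 ≥ 8 → met
10. preventable accidents in the past year 6 > 5 → not met
11. BMC-84 surety bond $80,000 ≥ $70,000 → met
12. driver drug-and-alcohol testing 781 days ago vs limit 540 → not met
Not met: 2, 4, 5, 6, 7, 10, 12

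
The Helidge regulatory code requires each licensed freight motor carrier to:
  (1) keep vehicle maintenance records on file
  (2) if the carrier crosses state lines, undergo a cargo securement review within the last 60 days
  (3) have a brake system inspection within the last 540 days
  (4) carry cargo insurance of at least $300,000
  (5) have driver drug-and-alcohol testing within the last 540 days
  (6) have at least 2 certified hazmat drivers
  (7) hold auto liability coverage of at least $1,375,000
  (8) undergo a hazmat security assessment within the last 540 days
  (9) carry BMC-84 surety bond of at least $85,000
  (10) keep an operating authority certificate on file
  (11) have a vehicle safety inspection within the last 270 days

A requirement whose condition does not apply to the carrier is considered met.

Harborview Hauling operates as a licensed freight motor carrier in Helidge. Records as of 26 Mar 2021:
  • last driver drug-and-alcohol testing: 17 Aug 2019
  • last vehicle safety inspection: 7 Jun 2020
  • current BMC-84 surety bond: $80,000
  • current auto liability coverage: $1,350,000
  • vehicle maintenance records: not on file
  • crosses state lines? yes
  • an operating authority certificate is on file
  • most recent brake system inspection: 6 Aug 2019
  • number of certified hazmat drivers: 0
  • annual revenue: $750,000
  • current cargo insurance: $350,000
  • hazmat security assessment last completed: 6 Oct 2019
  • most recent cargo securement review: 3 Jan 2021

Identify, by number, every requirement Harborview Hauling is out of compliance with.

1, 2, 3, 5, 6, 7, 9, 11

1. vehicle maintenance records absent → not met
2. condition 'crosses state lines' holds; cargo securement review 82 days ago vs limit 60 → not met
3. brake system inspection 598 days ago vs limit 540 → not met
4. cargo insurance $350,000 ≥ $300,000 → met
5. driver drug-and-alcohol testing 587 days ago vs limit 540 → not met
6. certified hazmat drivers 0 < 2 → not met
7. auto liability coverage $1,350,000 < $1,375,000 → not met
8. hazmat security assessment 537 days ago vs limit 540 → met
9. BMC-84 surety bond $80,000 < $85,000 → not met
10. operating authority certificate present → met
11. vehicle safety inspection 292 days ago vs limit 270 → not met
Not met: 1, 2, 3, 5, 6, 7, 9, 11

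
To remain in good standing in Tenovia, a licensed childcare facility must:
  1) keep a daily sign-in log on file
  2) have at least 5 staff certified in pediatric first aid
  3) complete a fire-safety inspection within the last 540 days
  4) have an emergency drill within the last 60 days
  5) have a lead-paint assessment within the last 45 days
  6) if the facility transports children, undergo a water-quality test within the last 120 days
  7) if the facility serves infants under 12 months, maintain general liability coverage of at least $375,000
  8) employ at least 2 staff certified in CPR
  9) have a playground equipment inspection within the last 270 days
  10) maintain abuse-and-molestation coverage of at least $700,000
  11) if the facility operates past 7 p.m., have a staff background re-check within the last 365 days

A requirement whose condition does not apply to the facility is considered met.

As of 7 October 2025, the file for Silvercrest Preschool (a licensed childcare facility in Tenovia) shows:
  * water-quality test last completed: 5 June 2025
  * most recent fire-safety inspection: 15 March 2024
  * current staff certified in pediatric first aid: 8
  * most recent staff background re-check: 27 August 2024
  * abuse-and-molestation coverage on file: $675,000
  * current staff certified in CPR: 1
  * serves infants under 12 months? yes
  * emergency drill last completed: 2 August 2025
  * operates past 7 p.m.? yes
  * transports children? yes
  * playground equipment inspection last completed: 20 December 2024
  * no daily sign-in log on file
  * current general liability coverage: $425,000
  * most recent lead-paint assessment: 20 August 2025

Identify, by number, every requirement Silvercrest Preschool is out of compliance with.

1. daily sign-in log absent → not met
2. staff certified in pediatric first aid 8 ≥ 5 → met
3. fire-safety inspection 571 days ago vs limit 540 → not met
4. emergency drill 66 days ago vs limit 60 → not met
5. lead-paint assessment 48 days ago vs limit 45 → not met
6. condition 'transports children' holds; water-quality test 124 days ago vs limit 120 → not met
7. condition 'serves infants under 12 months' holds; general liability coverage $425,000 ≥ $375,000 → met
8. staff certified in CPR 1 < 2 → not met
9. playground equipment inspection 291 days ago vs limit 270 → not met
10. abuse-and-molestation coverage $675,000 < $700,000 → not met
11. condition 'operates past 7 p.m.' holds; staff background re-check 406 days ago vs limit 365 → not met
Not met: 1, 3, 4, 5, 6, 8, 9, 10, 11

1, 3, 4, 5, 6, 8, 9, 10, 11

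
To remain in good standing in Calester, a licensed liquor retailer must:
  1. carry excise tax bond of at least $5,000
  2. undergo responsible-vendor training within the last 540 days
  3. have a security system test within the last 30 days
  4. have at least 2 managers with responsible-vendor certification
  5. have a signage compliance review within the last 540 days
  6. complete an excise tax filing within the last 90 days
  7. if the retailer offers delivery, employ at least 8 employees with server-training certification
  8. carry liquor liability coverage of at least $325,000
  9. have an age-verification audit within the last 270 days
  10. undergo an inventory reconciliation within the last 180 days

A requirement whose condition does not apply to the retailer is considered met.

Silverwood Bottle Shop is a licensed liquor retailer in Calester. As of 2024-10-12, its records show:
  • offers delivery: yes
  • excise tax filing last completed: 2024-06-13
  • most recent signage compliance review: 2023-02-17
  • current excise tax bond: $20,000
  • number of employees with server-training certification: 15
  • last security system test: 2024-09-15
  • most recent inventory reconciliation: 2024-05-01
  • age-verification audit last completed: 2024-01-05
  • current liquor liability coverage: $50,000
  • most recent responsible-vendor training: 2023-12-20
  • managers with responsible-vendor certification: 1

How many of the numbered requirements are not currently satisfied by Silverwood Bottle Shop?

5

1. excise tax bond $20,000 ≥ $5,000 → met
2. responsible-vendor training 297 days ago vs limit 540 → met
3. security system test 27 days ago vs limit 30 → met
4. managers with responsible-vendor certification 1 < 2 → not met
5. signage compliance review 603 days ago vs limit 540 → not met
6. excise tax filing 121 days ago vs limit 90 → not met
7. condition 'offers delivery' holds; employees with server-training certification 15 ≥ 8 → met
8. liquor liability coverage $50,000 < $325,000 → not met
9. age-verification audit 281 days ago vs limit 270 → not met
10. inventory reconciliation 164 days ago vs limit 180 → met
Not met: 5 of 10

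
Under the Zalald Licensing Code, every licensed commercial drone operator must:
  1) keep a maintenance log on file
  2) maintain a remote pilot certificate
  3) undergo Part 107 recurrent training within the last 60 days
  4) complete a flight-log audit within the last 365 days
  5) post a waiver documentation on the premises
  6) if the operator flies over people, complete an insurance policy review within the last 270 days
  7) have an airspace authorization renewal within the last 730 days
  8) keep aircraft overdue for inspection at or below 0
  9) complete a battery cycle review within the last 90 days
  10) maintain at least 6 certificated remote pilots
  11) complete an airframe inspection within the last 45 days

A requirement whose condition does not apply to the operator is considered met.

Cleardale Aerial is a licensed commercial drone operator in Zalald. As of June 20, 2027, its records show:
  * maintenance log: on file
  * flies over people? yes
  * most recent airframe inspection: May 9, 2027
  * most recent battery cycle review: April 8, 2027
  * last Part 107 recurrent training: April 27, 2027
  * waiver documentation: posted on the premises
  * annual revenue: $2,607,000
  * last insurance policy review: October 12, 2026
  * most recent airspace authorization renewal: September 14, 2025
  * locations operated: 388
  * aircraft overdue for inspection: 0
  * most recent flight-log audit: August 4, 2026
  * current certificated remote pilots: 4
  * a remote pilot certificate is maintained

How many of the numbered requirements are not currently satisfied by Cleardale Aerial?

1. maintenance log present → met
2. remote pilot certificate present → met
3. Part 107 recurrent training 54 days ago vs limit 60 → met
4. flight-log audit 320 days ago vs limit 365 → met
5. waiver documentation present → met
6. condition 'flies over people' holds; insurance policy review 251 days ago vs limit 270 → met
7. airspace authorization renewal 644 days ago vs limit 730 → met
8. aircraft overdue for inspection 0 ≤ 0 → met
9. battery cycle review 73 days ago vs limit 90 → met
10. certificated remote pilots 4 < 6 → not met
11. airframe inspection 42 days ago vs limit 45 → met
Not met: 1 of 11

1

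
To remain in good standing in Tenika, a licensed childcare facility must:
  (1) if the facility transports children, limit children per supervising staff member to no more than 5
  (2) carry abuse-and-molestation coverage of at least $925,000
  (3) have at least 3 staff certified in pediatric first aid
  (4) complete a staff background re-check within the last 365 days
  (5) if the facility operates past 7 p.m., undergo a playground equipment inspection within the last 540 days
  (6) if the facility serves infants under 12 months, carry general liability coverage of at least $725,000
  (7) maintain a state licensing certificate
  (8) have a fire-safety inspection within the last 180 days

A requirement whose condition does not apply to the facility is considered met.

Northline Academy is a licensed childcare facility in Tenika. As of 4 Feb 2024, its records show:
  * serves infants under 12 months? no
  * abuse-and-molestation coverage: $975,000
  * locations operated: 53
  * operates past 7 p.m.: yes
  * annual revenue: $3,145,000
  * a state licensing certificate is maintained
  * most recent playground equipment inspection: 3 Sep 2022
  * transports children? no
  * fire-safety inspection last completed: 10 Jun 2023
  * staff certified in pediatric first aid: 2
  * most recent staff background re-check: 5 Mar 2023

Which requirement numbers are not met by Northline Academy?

3, 8

1. condition 'transports children' does not hold → requirement n/a → met
2. abuse-and-molestation coverage $975,000 ≥ $925,000 → met
3. staff certified in pediatric first aid 2 < 3 → not met
4. staff background re-check 336 days ago vs limit 365 → met
5. condition 'operates past 7 p.m.' holds; playground equipment inspection 519 days ago vs limit 540 → met
6. condition 'serves infants under 12 months' does not hold → requirement n/a → met
7. state licensing certificate present → met
8. fire-safety inspection 239 days ago vs limit 180 → not met
Not met: 3, 8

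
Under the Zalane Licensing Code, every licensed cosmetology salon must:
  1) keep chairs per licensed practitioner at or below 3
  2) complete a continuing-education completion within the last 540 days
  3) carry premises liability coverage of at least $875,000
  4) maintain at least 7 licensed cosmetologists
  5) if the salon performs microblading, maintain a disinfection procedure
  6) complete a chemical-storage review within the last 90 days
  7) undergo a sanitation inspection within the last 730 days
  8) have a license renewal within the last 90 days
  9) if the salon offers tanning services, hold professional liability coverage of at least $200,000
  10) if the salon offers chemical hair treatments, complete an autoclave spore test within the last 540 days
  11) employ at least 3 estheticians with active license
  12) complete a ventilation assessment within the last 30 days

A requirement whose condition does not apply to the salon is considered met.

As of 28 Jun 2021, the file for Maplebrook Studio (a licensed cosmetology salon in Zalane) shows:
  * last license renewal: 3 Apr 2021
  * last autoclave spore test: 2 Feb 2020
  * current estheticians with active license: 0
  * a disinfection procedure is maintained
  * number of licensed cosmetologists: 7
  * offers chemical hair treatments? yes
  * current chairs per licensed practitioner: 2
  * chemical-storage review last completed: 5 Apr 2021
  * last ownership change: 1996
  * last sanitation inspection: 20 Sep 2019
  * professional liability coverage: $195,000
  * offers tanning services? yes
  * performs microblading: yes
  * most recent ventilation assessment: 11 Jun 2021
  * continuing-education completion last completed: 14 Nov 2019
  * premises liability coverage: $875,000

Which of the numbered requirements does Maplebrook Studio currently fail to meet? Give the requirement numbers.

2, 9, 11

1. chairs per licensed practitioner 2 ≤ 3 → met
2. continuing-education completion 592 days ago vs limit 540 → not met
3. premises liability coverage $875,000 ≥ $875,000 → met
4. licensed cosmetologists 7 ≥ 7 → met
5. condition 'performs microblading' holds; disinfection procedure present → met
6. chemical-storage review 84 days ago vs limit 90 → met
7. sanitation inspection 647 days ago vs limit 730 → met
8. license renewal 86 days ago vs limit 90 → met
9. condition 'offers tanning services' holds; professional liability coverage $195,000 < $200,000 → not met
10. condition 'offers chemical hair treatments' holds; autoclave spore test 512 days ago vs limit 540 → met
11. estheticians with active license 0 < 3 → not met
12. ventilation assessment 17 days ago vs limit 30 → met
Not met: 2, 9, 11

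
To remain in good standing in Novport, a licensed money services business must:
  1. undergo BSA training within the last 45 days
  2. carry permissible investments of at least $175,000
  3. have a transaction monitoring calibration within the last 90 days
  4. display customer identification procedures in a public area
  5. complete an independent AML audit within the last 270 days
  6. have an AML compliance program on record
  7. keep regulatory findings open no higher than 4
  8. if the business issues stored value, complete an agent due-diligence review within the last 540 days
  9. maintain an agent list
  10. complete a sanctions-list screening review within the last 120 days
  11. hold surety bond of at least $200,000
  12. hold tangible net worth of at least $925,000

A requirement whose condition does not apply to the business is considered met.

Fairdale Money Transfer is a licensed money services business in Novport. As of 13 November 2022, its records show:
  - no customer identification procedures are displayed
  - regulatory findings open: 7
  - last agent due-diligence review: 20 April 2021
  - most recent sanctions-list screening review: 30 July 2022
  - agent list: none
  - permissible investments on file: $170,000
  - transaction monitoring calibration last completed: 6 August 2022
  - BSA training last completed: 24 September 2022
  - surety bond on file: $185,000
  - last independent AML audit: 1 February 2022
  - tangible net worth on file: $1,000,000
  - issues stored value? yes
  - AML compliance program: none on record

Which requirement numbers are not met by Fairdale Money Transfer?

1. BSA training 50 days ago vs limit 45 → not met
2. permissible investments $170,000 < $175,000 → not met
3. transaction monitoring calibration 99 days ago vs limit 90 → not met
4. customer identification procedures absent → not met
5. independent AML audit 285 days ago vs limit 270 → not met
6. AML compliance program absent → not met
7. regulatory findings open 7 > 4 → not met
8. condition 'issues stored value' holds; agent due-diligence review 572 days ago vs limit 540 → not met
9. agent list absent → not met
10. sanctions-list screening review 106 days ago vs limit 120 → met
11. surety bond $185,000 < $200,000 → not met
12. tangible net worth $1,000,000 ≥ $925,000 → met
Not met: 1, 2, 3, 4, 5, 6, 7, 8, 9, 11

1, 2, 3, 4, 5, 6, 7, 8, 9, 11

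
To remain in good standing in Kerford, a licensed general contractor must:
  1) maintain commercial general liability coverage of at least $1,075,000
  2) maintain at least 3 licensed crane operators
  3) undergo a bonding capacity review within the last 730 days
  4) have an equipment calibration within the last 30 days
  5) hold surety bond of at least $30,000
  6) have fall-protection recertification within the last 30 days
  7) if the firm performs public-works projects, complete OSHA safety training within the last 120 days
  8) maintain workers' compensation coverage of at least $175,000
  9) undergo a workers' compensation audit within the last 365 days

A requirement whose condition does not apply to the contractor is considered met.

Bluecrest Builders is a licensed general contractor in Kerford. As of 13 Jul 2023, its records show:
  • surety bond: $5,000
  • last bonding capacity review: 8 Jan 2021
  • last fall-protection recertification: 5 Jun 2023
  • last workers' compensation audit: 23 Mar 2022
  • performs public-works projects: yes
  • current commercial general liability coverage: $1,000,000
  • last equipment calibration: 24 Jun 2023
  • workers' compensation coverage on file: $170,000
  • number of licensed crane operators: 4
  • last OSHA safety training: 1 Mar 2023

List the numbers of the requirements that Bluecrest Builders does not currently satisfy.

1. commercial general liability coverage $1,000,000 < $1,075,000 → not met
2. licensed crane operators 4 ≥ 3 → met
3. bonding capacity review 916 days ago vs limit 730 → not met
4. equipment calibration 19 days ago vs limit 30 → met
5. surety bond $5,000 < $30,000 → not met
6. fall-protection recertification 38 days ago vs limit 30 → not met
7. condition 'performs public-works projects' holds; OSHA safety training 134 days ago vs limit 120 → not met
8. workers' compensation coverage $170,000 < $175,000 → not met
9. workers' compensation audit 477 days ago vs limit 365 → not met
Not met: 1, 3, 5, 6, 7, 8, 9

1, 3, 5, 6, 7, 8, 9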